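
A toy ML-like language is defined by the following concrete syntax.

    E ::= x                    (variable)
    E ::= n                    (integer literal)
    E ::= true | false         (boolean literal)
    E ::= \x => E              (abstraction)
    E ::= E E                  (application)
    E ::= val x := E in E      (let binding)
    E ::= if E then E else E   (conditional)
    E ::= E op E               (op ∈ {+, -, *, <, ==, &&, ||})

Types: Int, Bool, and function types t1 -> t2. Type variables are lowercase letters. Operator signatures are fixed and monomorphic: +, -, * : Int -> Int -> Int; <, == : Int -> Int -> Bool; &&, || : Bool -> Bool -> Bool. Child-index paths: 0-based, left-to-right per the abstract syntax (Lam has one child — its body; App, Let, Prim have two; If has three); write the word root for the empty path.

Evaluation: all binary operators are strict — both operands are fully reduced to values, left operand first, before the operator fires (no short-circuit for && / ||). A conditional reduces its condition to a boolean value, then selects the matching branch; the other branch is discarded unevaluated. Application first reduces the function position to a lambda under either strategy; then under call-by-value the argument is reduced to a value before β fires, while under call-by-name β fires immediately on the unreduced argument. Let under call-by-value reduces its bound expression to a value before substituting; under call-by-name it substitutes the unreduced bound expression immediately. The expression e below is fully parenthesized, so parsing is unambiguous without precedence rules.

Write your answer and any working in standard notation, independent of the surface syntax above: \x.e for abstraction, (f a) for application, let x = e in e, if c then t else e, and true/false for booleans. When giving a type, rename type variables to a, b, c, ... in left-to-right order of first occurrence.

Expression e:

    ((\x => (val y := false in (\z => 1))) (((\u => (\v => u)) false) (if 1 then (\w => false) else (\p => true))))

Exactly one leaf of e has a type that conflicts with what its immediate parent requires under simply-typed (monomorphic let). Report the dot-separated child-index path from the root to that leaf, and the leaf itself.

Derivation:
let y : Bool
\z._ : b -> Int
\x._ : a -> b -> Int
u : c
\v._ : d -> c
\u._ : c -> d -> c
  unify c -> d -> c ~ Bool -> e
  unify c ~ Bool
  unify d -> Bool ~ e
_ _ : d -> Bool
  unify Int ~ Bool
  FAIL: mismatch Int ~ Bool

Answer: 1.1.0 : 1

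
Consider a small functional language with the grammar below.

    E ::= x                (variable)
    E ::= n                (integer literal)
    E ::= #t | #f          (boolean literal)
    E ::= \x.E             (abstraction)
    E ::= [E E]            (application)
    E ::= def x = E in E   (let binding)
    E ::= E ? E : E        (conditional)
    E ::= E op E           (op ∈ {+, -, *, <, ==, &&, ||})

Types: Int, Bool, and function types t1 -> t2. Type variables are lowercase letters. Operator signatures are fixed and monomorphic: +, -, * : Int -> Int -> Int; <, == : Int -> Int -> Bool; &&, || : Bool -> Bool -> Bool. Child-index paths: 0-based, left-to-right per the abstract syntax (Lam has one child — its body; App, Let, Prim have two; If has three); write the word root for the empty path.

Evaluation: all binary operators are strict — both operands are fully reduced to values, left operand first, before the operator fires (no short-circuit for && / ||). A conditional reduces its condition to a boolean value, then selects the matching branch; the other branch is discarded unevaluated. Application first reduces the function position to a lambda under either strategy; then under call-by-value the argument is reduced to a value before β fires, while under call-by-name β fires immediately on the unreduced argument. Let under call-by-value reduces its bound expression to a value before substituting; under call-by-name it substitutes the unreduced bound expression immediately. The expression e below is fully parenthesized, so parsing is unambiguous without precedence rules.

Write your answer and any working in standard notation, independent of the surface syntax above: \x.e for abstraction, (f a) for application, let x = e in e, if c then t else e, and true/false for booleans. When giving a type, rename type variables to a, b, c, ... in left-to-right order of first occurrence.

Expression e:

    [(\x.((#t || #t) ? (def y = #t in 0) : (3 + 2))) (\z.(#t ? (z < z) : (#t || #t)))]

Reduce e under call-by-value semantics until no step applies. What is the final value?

Answer: 0

Working:
step 0: ((\x.(if (true || true) then (let y = true in 0) else (3 + 2))) (\z.(if true then (z < z) else (true || true))))
step 1: [beta@root] (if (true || true) then (let y = true in 0) else (3 + 2))
step 2: [delta@0] (if true then (let y = true in 0) else (3 + 2))
step 3: [if@root] (let y = true in 0)
step 4: [let@root] 0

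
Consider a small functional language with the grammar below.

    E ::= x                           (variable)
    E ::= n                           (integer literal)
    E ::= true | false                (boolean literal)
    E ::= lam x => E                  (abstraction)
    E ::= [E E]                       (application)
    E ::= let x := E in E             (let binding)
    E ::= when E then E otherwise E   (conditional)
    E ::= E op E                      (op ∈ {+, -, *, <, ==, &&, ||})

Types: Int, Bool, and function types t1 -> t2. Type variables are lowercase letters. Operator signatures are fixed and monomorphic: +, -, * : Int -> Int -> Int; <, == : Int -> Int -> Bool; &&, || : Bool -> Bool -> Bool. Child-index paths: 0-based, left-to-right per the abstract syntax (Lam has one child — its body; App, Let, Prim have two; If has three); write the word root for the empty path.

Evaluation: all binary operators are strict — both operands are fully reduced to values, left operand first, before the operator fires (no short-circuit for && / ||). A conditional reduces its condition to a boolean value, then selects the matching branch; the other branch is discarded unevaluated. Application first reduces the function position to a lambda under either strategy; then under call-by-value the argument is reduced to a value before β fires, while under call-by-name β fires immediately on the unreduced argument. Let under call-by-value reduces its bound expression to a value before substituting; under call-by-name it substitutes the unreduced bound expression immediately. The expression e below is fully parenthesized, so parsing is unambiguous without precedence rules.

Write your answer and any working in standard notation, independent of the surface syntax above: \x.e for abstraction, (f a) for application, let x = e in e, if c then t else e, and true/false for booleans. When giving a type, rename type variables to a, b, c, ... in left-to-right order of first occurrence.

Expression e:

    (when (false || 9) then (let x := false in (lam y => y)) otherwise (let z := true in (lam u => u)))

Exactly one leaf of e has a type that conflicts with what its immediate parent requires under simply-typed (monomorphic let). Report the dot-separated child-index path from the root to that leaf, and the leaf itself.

Trace:
  unify Bool ~ Bool
  unify Int ~ Bool
  FAIL: mismatch Int ~ Bool

Answer: 0.1 : 9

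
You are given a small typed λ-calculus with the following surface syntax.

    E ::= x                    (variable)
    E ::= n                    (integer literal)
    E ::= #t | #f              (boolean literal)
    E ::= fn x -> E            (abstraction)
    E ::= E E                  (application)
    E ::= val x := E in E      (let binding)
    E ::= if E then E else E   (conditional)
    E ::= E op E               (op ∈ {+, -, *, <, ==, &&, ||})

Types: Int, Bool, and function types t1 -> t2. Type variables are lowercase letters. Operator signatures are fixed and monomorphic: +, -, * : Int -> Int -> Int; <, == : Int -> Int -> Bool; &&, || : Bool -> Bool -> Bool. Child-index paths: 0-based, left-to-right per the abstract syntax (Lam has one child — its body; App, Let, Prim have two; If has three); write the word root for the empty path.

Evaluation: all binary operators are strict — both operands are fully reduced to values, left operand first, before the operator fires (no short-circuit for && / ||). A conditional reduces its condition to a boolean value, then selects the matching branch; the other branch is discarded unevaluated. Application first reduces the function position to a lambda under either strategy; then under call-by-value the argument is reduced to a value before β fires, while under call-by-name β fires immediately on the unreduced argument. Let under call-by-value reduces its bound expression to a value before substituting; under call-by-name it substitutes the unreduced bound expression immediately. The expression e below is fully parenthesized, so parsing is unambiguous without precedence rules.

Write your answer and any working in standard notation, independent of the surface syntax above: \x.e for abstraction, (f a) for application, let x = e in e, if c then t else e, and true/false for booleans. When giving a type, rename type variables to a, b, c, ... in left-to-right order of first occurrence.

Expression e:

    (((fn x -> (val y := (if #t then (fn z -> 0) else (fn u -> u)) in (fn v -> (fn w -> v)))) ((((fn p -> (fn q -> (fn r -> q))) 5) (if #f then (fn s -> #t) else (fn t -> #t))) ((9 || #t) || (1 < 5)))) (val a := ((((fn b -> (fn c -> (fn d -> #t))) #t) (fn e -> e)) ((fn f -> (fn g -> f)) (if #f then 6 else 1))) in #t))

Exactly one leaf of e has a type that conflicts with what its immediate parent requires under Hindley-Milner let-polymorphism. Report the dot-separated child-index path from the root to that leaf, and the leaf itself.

Working:
  unify Bool ~ Bool
\z._ : b -> Int
u : c
\u._ : c -> c
  unify b -> Int ~ c -> c
  unify b ~ c
  unify Int ~ c
let y : Int -> Int
v : d
\w._ : e -> d
\v._ : d -> e -> d
\x._ : a -> d -> e -> d
q : g
\r._ : h -> g
\q._ : g -> h -> g
\p._ : f -> g -> h -> g
  unify f -> g -> h -> g ~ Int -> i
  unify f ~ Int
  unify g -> h -> g ~ i
_ _ : g -> h -> g
  unify Bool ~ Bool
\s._ : j -> Bool
\t._ : k -> Bool
  unify j -> Bool ~ k -> Bool
  unify j ~ k
  unify Bool ~ Bool
  unify g -> h -> g ~ (k -> Bool) -> l
  unify g ~ k -> Bool
  unify h -> k -> Bool ~ l
_ _ : h -> k -> Bool
  unify Int ~ Bool
  FAIL: mismatch Int ~ Bool

Answer: 0.1.1.0.0 : 9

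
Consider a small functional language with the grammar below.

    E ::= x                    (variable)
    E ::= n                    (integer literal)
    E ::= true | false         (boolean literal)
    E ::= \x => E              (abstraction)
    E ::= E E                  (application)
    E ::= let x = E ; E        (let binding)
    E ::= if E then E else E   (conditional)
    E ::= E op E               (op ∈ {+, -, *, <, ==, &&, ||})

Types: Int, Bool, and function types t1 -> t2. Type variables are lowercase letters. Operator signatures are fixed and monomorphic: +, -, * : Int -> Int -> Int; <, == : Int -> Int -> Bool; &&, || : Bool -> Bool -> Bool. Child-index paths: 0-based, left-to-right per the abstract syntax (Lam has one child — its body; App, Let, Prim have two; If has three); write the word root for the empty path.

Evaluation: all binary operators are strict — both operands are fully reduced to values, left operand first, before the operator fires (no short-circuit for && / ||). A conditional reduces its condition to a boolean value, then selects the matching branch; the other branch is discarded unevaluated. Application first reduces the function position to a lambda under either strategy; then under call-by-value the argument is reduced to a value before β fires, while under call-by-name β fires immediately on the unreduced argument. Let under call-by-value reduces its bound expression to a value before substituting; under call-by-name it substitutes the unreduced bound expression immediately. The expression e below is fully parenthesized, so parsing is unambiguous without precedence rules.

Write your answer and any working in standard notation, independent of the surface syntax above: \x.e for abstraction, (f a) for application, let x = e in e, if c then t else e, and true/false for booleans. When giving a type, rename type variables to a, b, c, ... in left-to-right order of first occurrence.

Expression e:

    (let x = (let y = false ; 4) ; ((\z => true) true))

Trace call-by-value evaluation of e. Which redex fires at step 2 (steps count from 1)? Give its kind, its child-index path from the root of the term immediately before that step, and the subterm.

Working:
step 0: (let x = (let y = false in 4) in ((\z.true) true))
step 1: [let@0] (let x = 4 in ((\z.true) true))
step 2: [let@root] ((\z.true) true)

Answer: let at root : (let x = 4 in ((\z.true) true))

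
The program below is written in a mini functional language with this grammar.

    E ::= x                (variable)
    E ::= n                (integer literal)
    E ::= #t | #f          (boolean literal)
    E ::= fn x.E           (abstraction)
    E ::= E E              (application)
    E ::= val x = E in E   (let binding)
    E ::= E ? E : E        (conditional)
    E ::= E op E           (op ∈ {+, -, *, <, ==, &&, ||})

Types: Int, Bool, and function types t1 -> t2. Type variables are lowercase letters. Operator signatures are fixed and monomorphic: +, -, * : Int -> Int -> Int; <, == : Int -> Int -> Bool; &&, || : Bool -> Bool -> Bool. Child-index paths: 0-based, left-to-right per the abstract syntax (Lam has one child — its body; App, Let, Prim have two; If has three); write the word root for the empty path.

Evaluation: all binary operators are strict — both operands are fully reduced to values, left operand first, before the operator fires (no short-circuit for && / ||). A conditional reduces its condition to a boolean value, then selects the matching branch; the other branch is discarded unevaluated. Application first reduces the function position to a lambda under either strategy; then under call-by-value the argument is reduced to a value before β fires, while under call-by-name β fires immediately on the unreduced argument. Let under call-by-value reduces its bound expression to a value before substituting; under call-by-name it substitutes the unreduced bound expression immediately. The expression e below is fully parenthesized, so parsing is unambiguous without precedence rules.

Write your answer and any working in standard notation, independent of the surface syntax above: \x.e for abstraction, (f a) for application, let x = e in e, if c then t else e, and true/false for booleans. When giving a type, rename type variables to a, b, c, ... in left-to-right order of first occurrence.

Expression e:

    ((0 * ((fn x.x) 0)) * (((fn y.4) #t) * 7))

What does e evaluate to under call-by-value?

Answer: 0

Derivation:
step 0: ((0 * ((\x.x) 0)) * (((\y.4) true) * 7))
step 1: [beta@0.1] ((0 * 0) * (((\y.4) true) * 7))
step 2: [delta@0] (0 * (((\y.4) true) * 7))
step 3: [beta@1.0] (0 * (4 * 7))
step 4: [delta@1] (0 * 28)
step 5: [delta@root] 0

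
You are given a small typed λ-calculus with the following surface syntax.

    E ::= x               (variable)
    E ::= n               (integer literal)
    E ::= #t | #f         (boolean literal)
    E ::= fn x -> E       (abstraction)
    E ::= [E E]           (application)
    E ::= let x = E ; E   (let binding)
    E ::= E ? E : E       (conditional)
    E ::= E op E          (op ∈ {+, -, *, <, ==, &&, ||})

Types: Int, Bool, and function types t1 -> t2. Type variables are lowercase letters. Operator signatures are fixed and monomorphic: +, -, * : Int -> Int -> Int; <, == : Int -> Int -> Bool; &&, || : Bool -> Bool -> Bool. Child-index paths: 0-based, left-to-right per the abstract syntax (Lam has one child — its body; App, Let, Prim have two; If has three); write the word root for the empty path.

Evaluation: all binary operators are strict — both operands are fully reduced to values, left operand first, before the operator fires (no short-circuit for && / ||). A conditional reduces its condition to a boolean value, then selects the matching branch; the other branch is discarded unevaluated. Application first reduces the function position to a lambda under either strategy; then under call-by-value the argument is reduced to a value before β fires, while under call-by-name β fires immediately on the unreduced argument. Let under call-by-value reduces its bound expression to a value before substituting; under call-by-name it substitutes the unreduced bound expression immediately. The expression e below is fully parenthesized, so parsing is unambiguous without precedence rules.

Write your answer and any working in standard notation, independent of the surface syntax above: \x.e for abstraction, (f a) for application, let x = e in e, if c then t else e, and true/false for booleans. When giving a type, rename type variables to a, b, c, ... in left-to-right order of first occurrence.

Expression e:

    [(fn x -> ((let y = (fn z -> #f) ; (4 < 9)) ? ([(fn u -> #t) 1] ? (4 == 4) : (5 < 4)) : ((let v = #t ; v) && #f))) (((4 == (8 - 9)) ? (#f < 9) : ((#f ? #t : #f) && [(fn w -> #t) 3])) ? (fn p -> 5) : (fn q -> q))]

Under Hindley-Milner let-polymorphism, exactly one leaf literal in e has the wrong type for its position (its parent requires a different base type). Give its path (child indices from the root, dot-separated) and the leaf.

Answer: 1.0.1.0 : false

Working:
\z._ : b -> Bool
let y : forall. b -> Bool
  unify Int ~ Int
  unify Int ~ Int
  unify Bool ~ Bool
\u._ : c -> Bool
  unify c -> Bool ~ Int -> d
  unify c ~ Int
  unify Bool ~ d
_ _ : Bool
  unify Bool ~ Bool
  unify Int ~ Int
  unify Int ~ Int
  unify Int ~ Int
  unify Int ~ Int
  unify Bool ~ Bool
let v : Bool
v : Bool
  unify Bool ~ Bool
  unify Bool ~ Bool
  unify Bool ~ Bool
\x._ : a -> Bool
  unify Int ~ Int
  unify Int ~ Int
  unify Int ~ Int
  unify Int ~ Int
  unify Bool ~ Bool
  unify Bool ~ Int
  FAIL: mismatch Bool ~ Int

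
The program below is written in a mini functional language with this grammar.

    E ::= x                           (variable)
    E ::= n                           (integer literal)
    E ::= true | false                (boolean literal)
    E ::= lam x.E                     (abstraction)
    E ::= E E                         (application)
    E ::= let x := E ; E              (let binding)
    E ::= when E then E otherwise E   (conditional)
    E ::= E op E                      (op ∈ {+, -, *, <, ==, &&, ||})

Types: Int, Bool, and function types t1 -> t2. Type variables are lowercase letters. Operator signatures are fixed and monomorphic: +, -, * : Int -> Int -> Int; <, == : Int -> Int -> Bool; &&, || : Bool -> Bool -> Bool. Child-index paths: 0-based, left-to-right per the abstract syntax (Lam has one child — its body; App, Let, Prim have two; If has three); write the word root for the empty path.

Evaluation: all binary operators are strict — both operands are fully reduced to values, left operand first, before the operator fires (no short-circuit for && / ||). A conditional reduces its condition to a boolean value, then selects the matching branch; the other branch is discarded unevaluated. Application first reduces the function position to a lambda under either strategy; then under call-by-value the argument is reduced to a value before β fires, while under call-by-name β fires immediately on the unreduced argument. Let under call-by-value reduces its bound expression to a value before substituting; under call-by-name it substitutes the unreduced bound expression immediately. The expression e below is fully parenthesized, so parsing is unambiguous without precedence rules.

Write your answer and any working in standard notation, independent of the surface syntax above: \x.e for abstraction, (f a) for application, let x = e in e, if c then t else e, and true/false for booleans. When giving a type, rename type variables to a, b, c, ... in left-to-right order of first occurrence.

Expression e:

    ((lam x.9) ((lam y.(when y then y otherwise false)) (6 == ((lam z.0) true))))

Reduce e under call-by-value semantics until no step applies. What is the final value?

Answer: 9

Trace:
step 0: ((\x.9) ((\y.(if y then y else false)) (6 == ((\z.0) true))))
step 1: [beta@1.1.1] ((\x.9) ((\y.(if y then y else false)) (6 == 0)))
step 2: [delta@1.1] ((\x.9) ((\y.(if y then y else false)) false))
step 3: [beta@1] ((\x.9) (if false then false else false))
step 4: [if@1] ((\x.9) false)
step 5: [beta@root] 9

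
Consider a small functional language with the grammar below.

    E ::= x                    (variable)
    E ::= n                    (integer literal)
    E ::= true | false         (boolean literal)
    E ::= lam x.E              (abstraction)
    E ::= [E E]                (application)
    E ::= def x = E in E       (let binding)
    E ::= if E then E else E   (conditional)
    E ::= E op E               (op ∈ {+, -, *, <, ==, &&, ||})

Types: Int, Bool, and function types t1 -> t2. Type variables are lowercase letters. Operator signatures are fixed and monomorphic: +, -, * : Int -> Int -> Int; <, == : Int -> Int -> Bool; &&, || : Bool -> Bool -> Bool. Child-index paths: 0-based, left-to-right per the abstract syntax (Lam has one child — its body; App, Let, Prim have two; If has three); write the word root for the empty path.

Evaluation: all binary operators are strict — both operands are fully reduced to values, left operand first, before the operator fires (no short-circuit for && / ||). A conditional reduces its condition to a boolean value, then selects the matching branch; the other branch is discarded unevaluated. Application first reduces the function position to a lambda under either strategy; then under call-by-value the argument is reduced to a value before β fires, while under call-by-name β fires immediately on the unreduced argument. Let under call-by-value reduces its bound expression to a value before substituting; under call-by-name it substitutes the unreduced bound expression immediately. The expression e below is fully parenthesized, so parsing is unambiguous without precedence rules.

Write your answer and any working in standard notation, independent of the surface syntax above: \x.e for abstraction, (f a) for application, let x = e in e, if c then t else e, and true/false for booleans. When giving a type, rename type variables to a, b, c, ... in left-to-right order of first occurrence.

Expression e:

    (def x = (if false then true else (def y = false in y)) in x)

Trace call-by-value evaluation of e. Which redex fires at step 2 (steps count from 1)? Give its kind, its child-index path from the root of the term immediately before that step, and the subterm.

Answer: let at 0 : (let y = false in y)

Working:
step 0: (let x = (if false then true else (let y = false in y)) in x)
step 1: [if@0] (let x = (let y = false in y) in x)
step 2: [let@0] (let x = false in x)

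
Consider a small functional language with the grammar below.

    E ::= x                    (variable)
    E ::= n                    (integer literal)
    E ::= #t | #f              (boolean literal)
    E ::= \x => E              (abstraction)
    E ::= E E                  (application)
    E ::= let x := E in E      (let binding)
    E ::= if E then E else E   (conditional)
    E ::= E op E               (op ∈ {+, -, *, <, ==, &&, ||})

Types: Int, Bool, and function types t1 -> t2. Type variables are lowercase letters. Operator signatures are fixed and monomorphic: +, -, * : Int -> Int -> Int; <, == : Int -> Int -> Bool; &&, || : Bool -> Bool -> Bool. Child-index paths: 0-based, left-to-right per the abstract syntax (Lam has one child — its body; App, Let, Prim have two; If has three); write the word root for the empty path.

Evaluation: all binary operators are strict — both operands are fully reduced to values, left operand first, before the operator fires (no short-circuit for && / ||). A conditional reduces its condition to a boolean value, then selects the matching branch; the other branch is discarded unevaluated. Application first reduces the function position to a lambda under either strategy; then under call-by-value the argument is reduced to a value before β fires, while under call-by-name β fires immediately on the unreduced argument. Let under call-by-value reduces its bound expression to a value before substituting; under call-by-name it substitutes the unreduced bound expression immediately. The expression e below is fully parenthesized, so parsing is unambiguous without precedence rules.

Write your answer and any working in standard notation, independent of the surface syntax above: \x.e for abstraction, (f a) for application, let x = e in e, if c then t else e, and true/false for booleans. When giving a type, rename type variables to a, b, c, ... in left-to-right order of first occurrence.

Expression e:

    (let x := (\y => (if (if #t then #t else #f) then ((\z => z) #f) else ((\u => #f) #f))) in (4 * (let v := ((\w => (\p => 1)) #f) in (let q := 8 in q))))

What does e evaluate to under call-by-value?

Derivation:
step 0: (let x = (\y.(if (if true then true else false) then ((\z.z) false) else ((\u.false) false))) in (4 * (let v = ((\w.(\p.1)) false) in (let q = 8 in q))))
step 1: [let@root] (4 * (let v = ((\w.(\p.1)) false) in (let q = 8 in q)))
step 2: [beta@1.0] (4 * (let v = (\p.1) in (let q = 8 in q)))
step 3: [let@1] (4 * (let q = 8 in q))
step 4: [let@1] (4 * 8)
step 5: [delta@root] 32

Answer: 32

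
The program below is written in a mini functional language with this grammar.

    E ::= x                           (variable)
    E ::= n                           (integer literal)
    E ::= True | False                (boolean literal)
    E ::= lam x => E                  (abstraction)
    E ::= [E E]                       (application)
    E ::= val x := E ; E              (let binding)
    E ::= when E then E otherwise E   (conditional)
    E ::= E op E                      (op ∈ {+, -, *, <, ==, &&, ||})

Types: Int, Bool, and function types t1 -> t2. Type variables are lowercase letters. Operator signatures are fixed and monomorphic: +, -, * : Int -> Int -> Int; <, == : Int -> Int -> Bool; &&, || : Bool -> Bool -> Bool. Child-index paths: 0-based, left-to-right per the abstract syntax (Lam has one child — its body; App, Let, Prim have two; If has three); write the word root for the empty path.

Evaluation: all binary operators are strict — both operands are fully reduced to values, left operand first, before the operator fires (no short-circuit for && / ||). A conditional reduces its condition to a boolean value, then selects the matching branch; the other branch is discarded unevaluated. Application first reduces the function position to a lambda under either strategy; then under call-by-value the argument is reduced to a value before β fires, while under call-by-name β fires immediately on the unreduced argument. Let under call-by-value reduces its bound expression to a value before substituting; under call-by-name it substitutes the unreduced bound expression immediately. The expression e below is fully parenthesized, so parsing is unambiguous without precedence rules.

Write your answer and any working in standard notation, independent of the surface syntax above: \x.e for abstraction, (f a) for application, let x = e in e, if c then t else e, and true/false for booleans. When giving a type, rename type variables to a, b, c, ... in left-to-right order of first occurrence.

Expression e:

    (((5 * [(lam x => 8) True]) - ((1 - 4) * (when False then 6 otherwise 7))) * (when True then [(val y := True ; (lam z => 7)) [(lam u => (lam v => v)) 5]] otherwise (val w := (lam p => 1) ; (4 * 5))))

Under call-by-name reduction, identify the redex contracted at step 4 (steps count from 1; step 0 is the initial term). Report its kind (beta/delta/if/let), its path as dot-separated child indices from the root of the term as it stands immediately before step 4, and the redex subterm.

Trace:
step 0: (((5 * ((\x.8) true)) - ((1 - 4) * (if false then 6 else 7))) * (if true then ((let y = true in (\z.7)) ((\u.(\v.v)) 5)) else (let w = (\p.1) in (4 * 5))))
step 1: [beta@0.0.1] (((5 * 8) - ((1 - 4) * (if false then 6 else 7))) * (if true then ((let y = true in (\z.7)) ((\u.(\v.v)) 5)) else (let w = (\p.1) in (4 * 5))))
step 2: [delta@0.0] ((40 - ((1 - 4) * (if false then 6 else 7))) * (if true then ((let y = true in (\z.7)) ((\u.(\v.v)) 5)) else (let w = (\p.1) in (4 * 5))))
step 3: [delta@0.1.0] ((40 - (-3 * (if false then 6 else 7))) * (if true then ((let y = true in (\z.7)) ((\u.(\v.v)) 5)) else (let w = (\p.1) in (4 * 5))))
step 4: [if@0.1.1] ((40 - (-3 * 7)) * (if true then ((let y = true in (\z.7)) ((\u.(\v.v)) 5)) else (let w = (\p.1) in (4 * 5))))

Answer: if at 0.1.1 : (if false then 6 else 7)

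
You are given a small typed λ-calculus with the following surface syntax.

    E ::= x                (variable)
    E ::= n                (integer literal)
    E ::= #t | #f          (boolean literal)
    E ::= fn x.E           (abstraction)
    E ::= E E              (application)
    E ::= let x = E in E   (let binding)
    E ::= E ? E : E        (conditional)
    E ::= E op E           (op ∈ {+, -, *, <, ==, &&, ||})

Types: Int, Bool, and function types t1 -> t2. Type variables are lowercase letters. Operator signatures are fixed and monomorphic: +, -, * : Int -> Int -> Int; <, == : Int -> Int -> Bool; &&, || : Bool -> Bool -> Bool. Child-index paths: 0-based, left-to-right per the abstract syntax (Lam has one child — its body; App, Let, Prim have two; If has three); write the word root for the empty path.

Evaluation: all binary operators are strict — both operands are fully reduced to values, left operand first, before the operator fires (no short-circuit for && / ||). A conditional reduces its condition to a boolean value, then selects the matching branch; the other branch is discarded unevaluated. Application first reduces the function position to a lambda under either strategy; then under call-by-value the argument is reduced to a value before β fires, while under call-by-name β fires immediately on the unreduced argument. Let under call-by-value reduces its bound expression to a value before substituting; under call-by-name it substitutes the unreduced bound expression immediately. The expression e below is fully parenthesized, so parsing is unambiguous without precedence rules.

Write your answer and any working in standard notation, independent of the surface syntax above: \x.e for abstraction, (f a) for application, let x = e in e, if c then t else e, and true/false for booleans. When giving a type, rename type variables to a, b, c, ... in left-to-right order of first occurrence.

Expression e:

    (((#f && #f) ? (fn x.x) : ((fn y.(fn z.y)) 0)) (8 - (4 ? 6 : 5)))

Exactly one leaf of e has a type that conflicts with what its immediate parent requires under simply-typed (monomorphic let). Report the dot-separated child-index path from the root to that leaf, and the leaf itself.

Working:
  unify Bool ~ Bool
  unify Bool ~ Bool
  unify Bool ~ Bool
x : a
\x._ : a -> a
y : b
\z._ : c -> b
\y._ : b -> c -> b
  unify b -> c -> b ~ Int -> d
  unify b ~ Int
  unify c -> Int ~ d
_ _ : c -> Int
  unify a -> a ~ c -> Int
  unify a ~ c
  unify c ~ Int
  unify Int ~ Int
  unify Int ~ Bool
  FAIL: mismatch Int ~ Bool

Answer: 1.1.0 : 4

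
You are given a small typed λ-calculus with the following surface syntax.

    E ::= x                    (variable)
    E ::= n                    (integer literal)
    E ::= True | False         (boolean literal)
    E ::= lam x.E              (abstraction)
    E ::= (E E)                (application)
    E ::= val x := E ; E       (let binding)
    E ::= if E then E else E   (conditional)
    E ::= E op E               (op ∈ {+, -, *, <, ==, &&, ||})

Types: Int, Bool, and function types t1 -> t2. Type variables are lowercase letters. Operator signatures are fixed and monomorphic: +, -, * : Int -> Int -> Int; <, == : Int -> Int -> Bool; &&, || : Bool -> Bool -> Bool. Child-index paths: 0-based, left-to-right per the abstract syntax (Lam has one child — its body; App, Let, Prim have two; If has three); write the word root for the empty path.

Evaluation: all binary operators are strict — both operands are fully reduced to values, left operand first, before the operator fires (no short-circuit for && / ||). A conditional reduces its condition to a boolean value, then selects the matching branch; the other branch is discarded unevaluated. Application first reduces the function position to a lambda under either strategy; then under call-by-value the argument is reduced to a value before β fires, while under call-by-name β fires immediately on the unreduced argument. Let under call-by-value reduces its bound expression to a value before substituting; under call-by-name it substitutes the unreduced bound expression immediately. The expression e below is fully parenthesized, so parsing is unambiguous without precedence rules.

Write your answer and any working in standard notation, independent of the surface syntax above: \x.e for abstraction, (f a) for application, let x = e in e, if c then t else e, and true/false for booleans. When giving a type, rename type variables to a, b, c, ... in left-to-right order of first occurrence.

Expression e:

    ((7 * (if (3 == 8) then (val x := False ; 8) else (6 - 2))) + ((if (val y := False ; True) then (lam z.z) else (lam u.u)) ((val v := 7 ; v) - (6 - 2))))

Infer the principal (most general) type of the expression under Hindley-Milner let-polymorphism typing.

Answer: Int

Working:
  unify Int ~ Int
  unify Int ~ Int
  unify Int ~ Int
  unify Bool ~ Bool
let x : Bool
  unify Int ~ Int
  unify Int ~ Int
  unify Int ~ Int
  unify Int ~ Int
  unify Int ~ Int
let y : Bool
  unify Bool ~ Bool
z : a
\z._ : a -> a
u : b
\u._ : b -> b
  unify a -> a ~ b -> b
  unify a ~ b
  unify b ~ b
let v : Int
v : Int
  unify Int ~ Int
  unify Int ~ Int
  unify Int ~ Int
  unify Int ~ Int
  unify b -> b ~ Int -> c
  unify b ~ Int
  unify Int ~ c
_ _ : Int
  unify Int ~ Int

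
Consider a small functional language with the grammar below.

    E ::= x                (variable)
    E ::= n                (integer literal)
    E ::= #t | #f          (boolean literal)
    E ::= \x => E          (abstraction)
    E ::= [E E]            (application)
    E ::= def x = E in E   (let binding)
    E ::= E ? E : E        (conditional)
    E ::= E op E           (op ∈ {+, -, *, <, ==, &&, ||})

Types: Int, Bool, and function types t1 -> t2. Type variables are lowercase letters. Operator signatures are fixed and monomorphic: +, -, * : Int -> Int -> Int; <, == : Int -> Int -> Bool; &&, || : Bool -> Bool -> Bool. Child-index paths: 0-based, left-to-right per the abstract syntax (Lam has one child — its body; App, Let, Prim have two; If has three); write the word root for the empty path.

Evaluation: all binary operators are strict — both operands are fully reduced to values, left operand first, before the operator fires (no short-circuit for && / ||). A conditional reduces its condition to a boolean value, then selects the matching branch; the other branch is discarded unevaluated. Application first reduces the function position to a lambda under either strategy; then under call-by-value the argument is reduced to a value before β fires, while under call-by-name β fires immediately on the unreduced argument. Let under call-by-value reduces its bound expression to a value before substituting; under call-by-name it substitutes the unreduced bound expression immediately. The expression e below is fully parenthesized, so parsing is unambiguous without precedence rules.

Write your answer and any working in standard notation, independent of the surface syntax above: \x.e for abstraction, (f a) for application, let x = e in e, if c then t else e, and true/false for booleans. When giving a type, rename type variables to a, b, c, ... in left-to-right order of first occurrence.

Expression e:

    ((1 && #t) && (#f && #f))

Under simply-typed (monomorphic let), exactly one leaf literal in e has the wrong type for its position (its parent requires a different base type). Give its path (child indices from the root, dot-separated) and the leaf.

Working:
  unify Int ~ Bool
  FAIL: mismatch Int ~ Bool

Answer: 0.0 : 1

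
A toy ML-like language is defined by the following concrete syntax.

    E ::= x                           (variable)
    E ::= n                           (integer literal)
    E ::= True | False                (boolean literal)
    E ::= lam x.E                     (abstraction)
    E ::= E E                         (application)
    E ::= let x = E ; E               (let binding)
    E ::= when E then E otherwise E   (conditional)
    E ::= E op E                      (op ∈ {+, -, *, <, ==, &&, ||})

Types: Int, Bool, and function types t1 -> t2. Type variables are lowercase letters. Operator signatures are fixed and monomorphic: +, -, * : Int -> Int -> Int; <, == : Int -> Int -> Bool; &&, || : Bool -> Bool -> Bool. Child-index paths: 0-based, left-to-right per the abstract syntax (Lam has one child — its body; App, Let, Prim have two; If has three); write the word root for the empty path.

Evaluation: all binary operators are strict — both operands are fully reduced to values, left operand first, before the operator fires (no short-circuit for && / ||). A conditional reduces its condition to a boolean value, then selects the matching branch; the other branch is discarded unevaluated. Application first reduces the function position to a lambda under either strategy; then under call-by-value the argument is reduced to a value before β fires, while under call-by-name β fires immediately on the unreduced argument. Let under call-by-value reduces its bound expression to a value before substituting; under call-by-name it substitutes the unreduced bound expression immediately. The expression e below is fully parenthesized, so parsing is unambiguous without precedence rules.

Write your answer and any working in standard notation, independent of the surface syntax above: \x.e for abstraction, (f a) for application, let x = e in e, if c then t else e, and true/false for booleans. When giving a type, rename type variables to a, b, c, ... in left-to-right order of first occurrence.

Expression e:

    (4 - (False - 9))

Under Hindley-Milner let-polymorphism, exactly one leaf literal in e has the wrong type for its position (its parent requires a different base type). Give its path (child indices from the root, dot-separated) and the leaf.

Answer: 1.0 : false

Trace:
  unify Int ~ Int
  unify Bool ~ Int
  FAIL: mismatch Bool ~ Int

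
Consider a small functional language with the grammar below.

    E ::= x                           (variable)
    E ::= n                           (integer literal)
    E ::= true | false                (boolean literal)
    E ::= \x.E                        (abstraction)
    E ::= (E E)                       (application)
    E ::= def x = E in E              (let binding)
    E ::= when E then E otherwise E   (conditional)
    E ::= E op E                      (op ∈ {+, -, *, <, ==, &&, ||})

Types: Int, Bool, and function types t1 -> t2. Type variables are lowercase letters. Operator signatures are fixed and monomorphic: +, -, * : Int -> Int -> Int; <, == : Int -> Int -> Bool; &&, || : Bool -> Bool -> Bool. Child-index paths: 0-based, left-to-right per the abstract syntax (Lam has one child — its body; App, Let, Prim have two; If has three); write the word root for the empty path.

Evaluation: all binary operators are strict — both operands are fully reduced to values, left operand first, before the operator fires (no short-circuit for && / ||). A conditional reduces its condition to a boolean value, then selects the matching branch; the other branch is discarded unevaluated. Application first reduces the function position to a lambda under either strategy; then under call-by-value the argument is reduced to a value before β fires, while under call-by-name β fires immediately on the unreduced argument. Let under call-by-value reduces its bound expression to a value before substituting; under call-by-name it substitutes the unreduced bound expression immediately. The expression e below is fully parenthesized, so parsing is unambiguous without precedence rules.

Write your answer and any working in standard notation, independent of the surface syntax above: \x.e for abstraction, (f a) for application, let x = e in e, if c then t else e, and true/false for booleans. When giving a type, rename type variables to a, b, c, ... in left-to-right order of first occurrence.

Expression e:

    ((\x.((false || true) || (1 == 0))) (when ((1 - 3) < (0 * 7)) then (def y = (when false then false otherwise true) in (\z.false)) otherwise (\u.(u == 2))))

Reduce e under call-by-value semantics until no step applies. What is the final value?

Derivation:
step 0: ((\x.((false || true) || (1 == 0))) (if ((1 - 3) < (0 * 7)) then (let y = (if false then false else true) in (\z.false)) else (\u.(u == 2))))
step 1: [delta@1.0.0] ((\x.((false || true) || (1 == 0))) (if (-2 < (0 * 7)) then (let y = (if false then false else true) in (\z.false)) else (\u.(u == 2))))
step 2: [delta@1.0.1] ((\x.((false || true) || (1 == 0))) (if (-2 < 0) then (let y = (if false then false else true) in (\z.false)) else (\u.(u == 2))))
step 3: [delta@1.0] ((\x.((false || true) || (1 == 0))) (if true then (let y = (if false then false else true) in (\z.false)) else (\u.(u == 2))))
step 4: [if@1] ((\x.((false || true) || (1 == 0))) (let y = (if false then false else true) in (\z.false)))
step 5: [if@1.0] ((\x.((false || true) || (1 == 0))) (let y = true in (\z.false)))
step 6: [let@1] ((\x.((false || true) || (1 == 0))) (\z.false))
step 7: [beta@root] ((false || true) || (1 == 0))
step 8: [delta@0] (true || (1 == 0))
step 9: [delta@1] (true || false)
step 10: [delta@root] true

Answer: true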